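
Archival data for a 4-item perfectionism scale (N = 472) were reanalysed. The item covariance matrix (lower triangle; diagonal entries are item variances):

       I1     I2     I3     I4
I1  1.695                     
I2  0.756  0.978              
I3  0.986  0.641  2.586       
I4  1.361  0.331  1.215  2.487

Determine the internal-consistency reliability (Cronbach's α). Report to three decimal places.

sum of item variances = 1.695 + 0.978 + 2.586 + 2.487 = 7.746
Sum of off-diagonal covariances = 5.290
σ²_T = 7.746 + 2 × 5.290 = 18.326
α = (k/(k−1))·(1 − sum of item variances/σ²_T) = (4/3)·(1 − 7.746/18.326) = 0.770

Cronbach's α = 0.770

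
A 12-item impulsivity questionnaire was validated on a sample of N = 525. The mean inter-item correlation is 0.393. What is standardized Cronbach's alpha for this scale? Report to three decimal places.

Standardized α = k·r̄ / (1 + (k−1)·r̄) = 12 × 0.393 / (1 + 11 × 0.393)
  = 4.7160 / 5.3230 = 0.886

standardized Cronbach's alpha = 0.886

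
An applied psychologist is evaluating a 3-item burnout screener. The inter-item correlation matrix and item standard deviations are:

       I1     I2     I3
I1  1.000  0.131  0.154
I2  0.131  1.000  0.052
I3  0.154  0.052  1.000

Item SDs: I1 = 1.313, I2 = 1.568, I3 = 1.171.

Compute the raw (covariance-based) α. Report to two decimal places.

Σσ²ᵢ = 1.313² + 1.568² + 1.171² = 5.5538
Covariances σ_ij = r_ij · s_i · s_j:
  σ(I1,I2) = 0.131 × 1.313 × 1.568 = 0.2697
  σ(I1,I3) = 0.154 × 1.313 × 1.171 = 0.2368
  σ(I2,I3) = 0.052 × 1.568 × 1.171 = 0.0955
σ²_T = Σσ²ᵢ + 2·Σσ_ij = 5.5538 + 2 × 0.6020 = 6.7578
α = (3/2)·(1 − 5.5538/6.7578) = 0.27

α = 0.27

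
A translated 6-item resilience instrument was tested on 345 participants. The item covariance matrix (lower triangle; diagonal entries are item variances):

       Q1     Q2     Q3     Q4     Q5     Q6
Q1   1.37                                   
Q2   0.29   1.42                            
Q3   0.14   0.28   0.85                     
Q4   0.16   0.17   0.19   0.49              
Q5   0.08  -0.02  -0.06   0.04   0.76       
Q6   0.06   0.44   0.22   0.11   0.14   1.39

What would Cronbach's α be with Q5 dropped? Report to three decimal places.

Remaining items: Q1, Q2, Q3, Q4, Q6 (k = 5).
Σσᵢ² = 1.37 + 1.42 + 0.85 + 0.49 + 1.39 = 5.52
Var(T) = 5.52 + 2 × 2.06 = 9.64
α (item deleted) = (5/4)·(1 − 5.52/9.64) = 0.534

α = 0.534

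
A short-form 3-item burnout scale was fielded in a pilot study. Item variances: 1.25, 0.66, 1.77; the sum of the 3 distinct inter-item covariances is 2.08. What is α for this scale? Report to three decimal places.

Σσ²ᵢ = 1.25 + 0.66 + 1.77 = 3.68
Sum of distinct covariances = 2.08
Var(T) = Σσ²ᵢ + 2·Σcov = 3.68 + 2 × 2.08 = 7.84
α = (3/2)·(1 − 3.68/7.84) = 0.796

α = 0.796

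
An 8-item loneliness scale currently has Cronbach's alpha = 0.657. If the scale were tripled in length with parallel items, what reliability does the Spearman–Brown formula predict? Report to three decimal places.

Length factor m = 3
α' = m·α / (1 + (m−1)·α)
   = 3 × 0.657 / (1 + (3 − 1) × 0.657)
   = 1.9710 / 2.3140 = 0.852

predicted reliability = 0.852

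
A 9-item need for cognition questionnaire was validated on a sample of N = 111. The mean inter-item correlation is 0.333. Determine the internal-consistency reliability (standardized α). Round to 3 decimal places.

Standardized α = k·r̄ / (1 + (k−1)·r̄) = 9 × 0.333 / (1 + 8 × 0.333)
  = 2.9970 / 3.6640 = 0.818

standardized α = 0.818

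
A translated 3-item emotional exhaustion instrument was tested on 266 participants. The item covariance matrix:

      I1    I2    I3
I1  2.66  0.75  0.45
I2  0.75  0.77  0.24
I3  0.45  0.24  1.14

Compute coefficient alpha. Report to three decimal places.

ΣVar(i) = 2.66 + 0.77 + 1.14 = 4.57
Sum of off-diagonal covariances = 1.44
Var(T) = 4.57 + 2 × 1.44 = 7.45
α = (k/(k−1))·(1 − ΣVar(i)/Var(T)) = (3/2)·(1 − 4.57/7.45) = 0.580

α = 0.580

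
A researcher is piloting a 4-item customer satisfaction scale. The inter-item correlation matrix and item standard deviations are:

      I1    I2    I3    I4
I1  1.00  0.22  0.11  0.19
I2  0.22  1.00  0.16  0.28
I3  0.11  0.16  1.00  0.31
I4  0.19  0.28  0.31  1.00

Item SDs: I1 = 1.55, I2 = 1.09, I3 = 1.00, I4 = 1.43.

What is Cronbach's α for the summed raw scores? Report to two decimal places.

Σσ²ᵢ = 1.55² + 1.09² + 1.00² + 1.43² = 6.6355
Covariances σ_ij = r_ij · s_i · s_j:
  σ(I1,I2) = 0.22 × 1.55 × 1.09 = 0.3717
  σ(I1,I3) = 0.11 × 1.55 × 1.00 = 0.1705
  σ(I1,I4) = 0.19 × 1.55 × 1.43 = 0.4211
  σ(I2,I3) = 0.16 × 1.09 × 1.00 = 0.1744
  σ(I2,I4) = 0.28 × 1.09 × 1.43 = 0.4364
  σ(I3,I4) = 0.31 × 1.00 × 1.43 = 0.4433
σ²_T = Σσ²ᵢ + 2·Σσ_ij = 6.6355 + 2 × 2.0174 = 10.6703
α = (4/3)·(1 − 6.6355/10.6703) = 0.50

α = 0.50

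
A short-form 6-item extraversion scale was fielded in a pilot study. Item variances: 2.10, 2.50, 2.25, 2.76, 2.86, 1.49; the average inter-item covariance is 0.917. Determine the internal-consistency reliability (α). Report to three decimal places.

sum of item variances = 2.10 + 2.50 + 2.25 + 2.76 + 2.86 + 1.49 = 13.96
Sum of the 15 distinct covariances = 15 × 0.917 = 13.755
total variance = sum of item variances + 2·Σcov = 13.96 + 2 × 13.755 = 41.470
α = (6/5)·(1 − 13.96/41.470) = 0.796

α = 0.796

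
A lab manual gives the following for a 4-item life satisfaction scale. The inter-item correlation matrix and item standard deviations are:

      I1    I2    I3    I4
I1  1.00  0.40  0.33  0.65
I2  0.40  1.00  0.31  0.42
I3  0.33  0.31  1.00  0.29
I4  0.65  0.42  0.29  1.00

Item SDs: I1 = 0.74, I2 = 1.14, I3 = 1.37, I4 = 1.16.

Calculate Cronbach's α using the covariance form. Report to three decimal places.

α = 0.691

Σσ²ᵢ = 0.74² + 1.14² + 1.37² + 1.16² = 5.0697
Covariances σ_ij = r_ij · s_i · s_j:
  σ(I1,I2) = 0.40 × 0.74 × 1.14 = 0.3374
  σ(I1,I3) = 0.33 × 0.74 × 1.37 = 0.3346
  σ(I1,I4) = 0.65 × 0.74 × 1.16 = 0.5580
  σ(I2,I3) = 0.31 × 1.14 × 1.37 = 0.4842
  σ(I2,I4) = 0.42 × 1.14 × 1.16 = 0.5554
  σ(I3,I4) = 0.29 × 1.37 × 1.16 = 0.4609
σ²_T = Σσ²ᵢ + 2·Σσ_ij = 5.0697 + 2 × 2.7305 = 10.5307
α = (4/3)·(1 − 5.0697/10.5307) = 0.691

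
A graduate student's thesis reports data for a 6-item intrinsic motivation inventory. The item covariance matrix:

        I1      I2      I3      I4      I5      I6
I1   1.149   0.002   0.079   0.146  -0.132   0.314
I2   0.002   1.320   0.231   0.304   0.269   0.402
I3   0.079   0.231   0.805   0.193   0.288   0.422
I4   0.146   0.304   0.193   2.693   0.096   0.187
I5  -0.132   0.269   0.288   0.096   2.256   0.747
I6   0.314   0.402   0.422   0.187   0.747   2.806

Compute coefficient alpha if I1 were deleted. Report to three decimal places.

α = 0.486

Remaining items: I2, I3, I4, I5, I6 (k = 5).
Σσ²ᵢ = 1.320 + 0.805 + 2.693 + 2.256 + 2.806 = 9.880
σ²_total = 9.880 + 2 × 3.139 = 16.158
α (item deleted) = (5/4)·(1 − 9.880/16.158) = 0.486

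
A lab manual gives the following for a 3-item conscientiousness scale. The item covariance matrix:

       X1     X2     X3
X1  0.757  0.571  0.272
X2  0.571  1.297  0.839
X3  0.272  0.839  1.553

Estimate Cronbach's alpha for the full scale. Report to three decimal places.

α = 0.724

Σσ²ᵢ = 0.757 + 1.297 + 1.553 = 3.607
Σ_{i<j} σ_ij = 1.682
total variance = 3.607 + 2 × 1.682 = 6.971
α = (k/(k−1))·(1 − Σσ²ᵢ/total variance) = (3/2)·(1 − 3.607/6.971) = 0.724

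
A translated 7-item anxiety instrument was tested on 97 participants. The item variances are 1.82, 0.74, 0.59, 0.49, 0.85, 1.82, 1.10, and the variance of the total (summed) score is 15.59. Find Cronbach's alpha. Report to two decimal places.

Σσ²ᵢ = 1.82 + 0.74 + 0.59 + 0.49 + 0.85 + 1.82 + 1.10 = 7.41
α = (k/(k−1))·(1 − Σσ²ᵢ/total variance) = (7/6)·(1 − 7.41/15.59) = 0.61

Cronbach's alpha = 0.61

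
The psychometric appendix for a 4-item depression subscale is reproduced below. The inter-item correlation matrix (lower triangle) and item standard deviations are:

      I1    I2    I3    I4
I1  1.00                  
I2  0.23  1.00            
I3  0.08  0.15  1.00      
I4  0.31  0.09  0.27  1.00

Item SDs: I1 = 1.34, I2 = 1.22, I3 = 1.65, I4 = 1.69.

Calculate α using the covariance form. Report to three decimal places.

α = 0.480

Σσ²ᵢ = 1.34² + 1.22² + 1.65² + 1.69² = 8.8626
Covariances σ_ij = r_ij · s_i · s_j:
  σ(I1,I2) = 0.23 × 1.34 × 1.22 = 0.3760
  σ(I1,I3) = 0.08 × 1.34 × 1.65 = 0.1769
  σ(I1,I4) = 0.31 × 1.34 × 1.69 = 0.7020
  σ(I2,I3) = 0.15 × 1.22 × 1.65 = 0.3019
  σ(I2,I4) = 0.09 × 1.22 × 1.69 = 0.1856
  σ(I3,I4) = 0.27 × 1.65 × 1.69 = 0.7529
σ²_T = Σσ²ᵢ + 2·Σσ_ij = 8.8626 + 2 × 2.4953 = 13.8532
α = (4/3)·(1 − 8.8626/13.8532) = 0.480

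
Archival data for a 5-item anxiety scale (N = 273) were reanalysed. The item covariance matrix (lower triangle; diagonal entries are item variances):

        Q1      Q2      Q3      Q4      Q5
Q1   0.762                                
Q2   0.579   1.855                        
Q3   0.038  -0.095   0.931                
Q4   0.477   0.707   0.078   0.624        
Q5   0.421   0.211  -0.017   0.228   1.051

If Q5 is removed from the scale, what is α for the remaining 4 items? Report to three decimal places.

Remaining items: Q1, Q2, Q3, Q4 (k = 4).
sum of item variances = 0.762 + 1.855 + 0.931 + 0.624 = 4.172
σ²_total = 4.172 + 2 × 1.784 = 7.740
α (item deleted) = (4/3)·(1 − 4.172/7.740) = 0.615

α = 0.615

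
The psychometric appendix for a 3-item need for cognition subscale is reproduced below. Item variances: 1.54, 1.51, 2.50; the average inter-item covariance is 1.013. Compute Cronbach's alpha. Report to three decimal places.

ΣVar(i) = 1.54 + 1.51 + 2.50 = 5.55
Sum of the 3 distinct covariances = 3 × 1.013 = 3.039
total variance = ΣVar(i) + 2·Σcov = 5.55 + 2 × 3.039 = 11.628
α = (3/2)·(1 − 5.55/11.628) = 0.784

α = 0.784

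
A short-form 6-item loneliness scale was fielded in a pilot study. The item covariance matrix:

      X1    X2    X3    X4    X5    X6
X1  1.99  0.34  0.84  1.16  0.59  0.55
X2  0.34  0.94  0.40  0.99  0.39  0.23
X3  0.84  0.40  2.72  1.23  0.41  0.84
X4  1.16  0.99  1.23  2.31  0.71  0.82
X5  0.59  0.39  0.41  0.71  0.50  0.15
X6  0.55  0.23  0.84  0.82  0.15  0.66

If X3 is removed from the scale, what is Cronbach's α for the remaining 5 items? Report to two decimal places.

Cronbach's α = 0.81

Remaining items: X1, X2, X4, X5, X6 (k = 5).
Σσᵢ² = 1.99 + 0.94 + 2.31 + 0.50 + 0.66 = 6.40
Var(T) = 6.40 + 2 × 5.93 = 18.26
α (item deleted) = (5/4)·(1 − 6.40/18.26) = 0.81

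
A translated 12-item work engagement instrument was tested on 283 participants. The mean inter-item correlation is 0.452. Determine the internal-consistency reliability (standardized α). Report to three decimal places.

Standardized α = k·r̄ / (1 + (k−1)·r̄) = 12 × 0.452 / (1 + 11 × 0.452)
  = 5.4240 / 5.9720 = 0.908

standardized α = 0.908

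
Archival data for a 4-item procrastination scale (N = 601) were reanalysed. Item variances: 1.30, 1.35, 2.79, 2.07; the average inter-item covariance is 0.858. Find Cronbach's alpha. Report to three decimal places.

Σσ²ᵢ = 1.30 + 1.35 + 2.79 + 2.07 = 7.51
Sum of the 6 distinct covariances = 6 × 0.858 = 5.148
σ²_total = Σσ²ᵢ + 2·Σcov = 7.51 + 2 × 5.148 = 17.806
α = (4/3)·(1 − 7.51/17.806) = 0.771

Cronbach's alpha = 0.771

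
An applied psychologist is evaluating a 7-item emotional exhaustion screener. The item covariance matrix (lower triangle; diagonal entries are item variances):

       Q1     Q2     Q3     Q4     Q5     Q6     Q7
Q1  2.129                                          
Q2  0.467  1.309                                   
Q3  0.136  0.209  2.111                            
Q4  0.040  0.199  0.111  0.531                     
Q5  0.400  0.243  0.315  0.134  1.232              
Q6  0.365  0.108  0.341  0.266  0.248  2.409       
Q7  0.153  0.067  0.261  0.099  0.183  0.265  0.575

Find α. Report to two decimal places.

α = 0.55

Σσ²ᵢ = 2.129 + 1.309 + 2.111 + 0.531 + 1.232 + 2.409 + 0.575 = 10.296
Sum of off-diagonal covariances = 4.610
σ²_T = 10.296 + 2 × 4.610 = 19.516
α = (k/(k−1))·(1 − Σσ²ᵢ/σ²_T) = (7/6)·(1 − 10.296/19.516) = 0.55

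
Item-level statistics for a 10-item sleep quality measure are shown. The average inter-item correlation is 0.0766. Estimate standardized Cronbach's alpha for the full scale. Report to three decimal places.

standardized Cronbach's alpha = 0.453

Standardized α = k·r̄ / (1 + (k−1)·r̄) = 10 × 0.0766 / (1 + 9 × 0.0766)
  = 0.7660 / 1.6894 = 0.453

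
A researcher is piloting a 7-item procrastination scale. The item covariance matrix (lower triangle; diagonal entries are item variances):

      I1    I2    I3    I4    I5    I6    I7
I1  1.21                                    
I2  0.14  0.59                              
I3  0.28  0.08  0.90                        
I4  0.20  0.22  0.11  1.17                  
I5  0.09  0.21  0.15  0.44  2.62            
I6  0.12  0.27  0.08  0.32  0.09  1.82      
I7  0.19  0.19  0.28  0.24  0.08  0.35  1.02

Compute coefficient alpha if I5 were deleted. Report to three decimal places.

α = 0.573

Remaining items: I1, I2, I3, I4, I6, I7 (k = 6).
sum of item variances = 1.21 + 0.59 + 0.90 + 1.17 + 1.82 + 1.02 = 6.71
σ²_total = 6.71 + 2 × 3.07 = 12.85
α (item deleted) = (6/5)·(1 − 6.71/12.85) = 0.573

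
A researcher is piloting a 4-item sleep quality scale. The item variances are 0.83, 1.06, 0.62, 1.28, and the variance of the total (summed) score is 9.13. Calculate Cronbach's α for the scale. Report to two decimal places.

Cronbach's α = 0.78

ΣVar(i) = 0.83 + 1.06 + 0.62 + 1.28 = 3.79
α = (k/(k−1))·(1 − ΣVar(i)/Var(T)) = (4/3)·(1 − 3.79/9.13) = 0.78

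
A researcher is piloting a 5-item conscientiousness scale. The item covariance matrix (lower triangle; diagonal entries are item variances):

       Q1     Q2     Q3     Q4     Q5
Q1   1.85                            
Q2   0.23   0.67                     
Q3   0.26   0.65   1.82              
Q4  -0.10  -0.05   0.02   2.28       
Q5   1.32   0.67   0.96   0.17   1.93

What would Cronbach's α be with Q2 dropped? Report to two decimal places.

α = 0.53

Remaining items: Q1, Q3, Q4, Q5 (k = 4).
Σσ²ᵢ = 1.85 + 1.82 + 2.28 + 1.93 = 7.88
total variance = 7.88 + 2 × 2.63 = 13.14
α (item deleted) = (4/3)·(1 − 7.88/13.14) = 0.53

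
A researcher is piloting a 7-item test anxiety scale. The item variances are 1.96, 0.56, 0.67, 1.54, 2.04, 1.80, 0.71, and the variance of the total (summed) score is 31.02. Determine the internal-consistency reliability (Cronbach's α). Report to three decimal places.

Σσ²ᵢ = 1.96 + 0.56 + 0.67 + 1.54 + 2.04 + 1.80 + 0.71 = 9.28
α = (k/(k−1))·(1 − Σσ²ᵢ/σ²_T) = (7/6)·(1 − 9.28/31.02) = 0.818

Cronbach's α = 0.818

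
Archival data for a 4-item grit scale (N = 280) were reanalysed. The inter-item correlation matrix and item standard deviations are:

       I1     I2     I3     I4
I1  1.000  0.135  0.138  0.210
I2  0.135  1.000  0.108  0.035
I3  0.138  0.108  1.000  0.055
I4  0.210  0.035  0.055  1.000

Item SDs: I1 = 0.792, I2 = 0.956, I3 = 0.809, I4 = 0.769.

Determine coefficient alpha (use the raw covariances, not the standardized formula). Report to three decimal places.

α = 0.332

Σσ²ᵢ = 0.792² + 0.956² + 0.809² + 0.769² = 2.7870
Covariances σ_ij = r_ij · s_i · s_j:
  σ(I1,I2) = 0.135 × 0.792 × 0.956 = 0.1022
  σ(I1,I3) = 0.138 × 0.792 × 0.809 = 0.0884
  σ(I1,I4) = 0.210 × 0.792 × 0.769 = 0.1279
  σ(I2,I3) = 0.108 × 0.956 × 0.809 = 0.0835
  σ(I2,I4) = 0.035 × 0.956 × 0.769 = 0.0257
  σ(I3,I4) = 0.055 × 0.809 × 0.769 = 0.0342
σ²_T = Σσ²ᵢ + 2·Σσ_ij = 2.7870 + 2 × 0.4619 = 3.7108
α = (4/3)·(1 − 2.7870/3.7108) = 0.332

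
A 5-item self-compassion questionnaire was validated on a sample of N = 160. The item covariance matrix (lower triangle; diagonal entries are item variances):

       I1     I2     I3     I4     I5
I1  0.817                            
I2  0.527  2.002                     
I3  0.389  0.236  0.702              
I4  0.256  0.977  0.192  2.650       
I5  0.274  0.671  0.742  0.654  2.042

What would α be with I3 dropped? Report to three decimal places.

α = 0.630

Remaining items: I1, I2, I4, I5 (k = 4).
Σσ²ᵢ = 0.817 + 2.002 + 2.650 + 2.042 = 7.511
σ²_total = 7.511 + 2 × 3.359 = 14.229
α (item deleted) = (4/3)·(1 − 7.511/14.229) = 0.630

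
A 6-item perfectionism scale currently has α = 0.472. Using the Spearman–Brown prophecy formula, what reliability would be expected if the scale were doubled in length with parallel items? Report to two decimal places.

Length factor m = 2
α' = m·α / (1 + (m−1)·α)
   = 2 × 0.472 / (1 + (2 − 1) × 0.472)
   = 0.9440 / 1.4720 = 0.64

predicted reliability = 0.64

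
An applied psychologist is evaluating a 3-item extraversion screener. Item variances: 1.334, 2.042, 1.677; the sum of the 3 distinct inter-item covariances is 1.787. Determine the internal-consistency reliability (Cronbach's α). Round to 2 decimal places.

Σσ²ᵢ = 1.334 + 2.042 + 1.677 = 5.053
Sum of distinct covariances = 1.787
σ²_T = Σσ²ᵢ + 2·Σcov = 5.053 + 2 × 1.787 = 8.627
α = (3/2)·(1 − 5.053/8.627) = 0.62

α = 0.62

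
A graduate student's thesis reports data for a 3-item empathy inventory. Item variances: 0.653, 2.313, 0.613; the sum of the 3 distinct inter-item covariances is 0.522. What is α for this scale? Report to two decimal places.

sum of item variances = 0.653 + 2.313 + 0.613 = 3.579
Sum of distinct covariances = 0.522
σ²_T = sum of item variances + 2·Σcov = 3.579 + 2 × 0.522 = 4.623
α = (3/2)·(1 − 3.579/4.623) = 0.34

α = 0.34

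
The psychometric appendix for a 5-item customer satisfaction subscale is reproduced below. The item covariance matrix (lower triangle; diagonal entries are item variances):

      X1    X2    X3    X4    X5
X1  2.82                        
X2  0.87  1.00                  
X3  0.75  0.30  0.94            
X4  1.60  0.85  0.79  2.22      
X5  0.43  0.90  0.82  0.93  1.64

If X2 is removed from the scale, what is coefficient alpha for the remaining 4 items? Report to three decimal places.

coefficient alpha = 0.777

Remaining items: X1, X3, X4, X5 (k = 4).
sum of item variances = 2.82 + 0.94 + 2.22 + 1.64 = 7.62
σ²_total = 7.62 + 2 × 5.32 = 18.26
α (item deleted) = (4/3)·(1 − 7.62/18.26) = 0.777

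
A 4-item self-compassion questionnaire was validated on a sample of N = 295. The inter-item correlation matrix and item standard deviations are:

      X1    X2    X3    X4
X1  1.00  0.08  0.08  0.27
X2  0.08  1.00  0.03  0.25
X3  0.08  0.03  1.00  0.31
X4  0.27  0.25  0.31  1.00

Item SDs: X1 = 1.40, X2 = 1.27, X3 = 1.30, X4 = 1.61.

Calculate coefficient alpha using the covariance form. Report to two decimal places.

α = 0.47

Σσ²ᵢ = 1.40² + 1.27² + 1.30² + 1.61² = 7.8550
Covariances σ_ij = r_ij · s_i · s_j:
  σ(X1,X2) = 0.08 × 1.40 × 1.27 = 0.1422
  σ(X1,X3) = 0.08 × 1.40 × 1.30 = 0.1456
  σ(X1,X4) = 0.27 × 1.40 × 1.61 = 0.6086
  σ(X2,X3) = 0.03 × 1.27 × 1.30 = 0.0495
  σ(X2,X4) = 0.25 × 1.27 × 1.61 = 0.5112
  σ(X3,X4) = 0.31 × 1.30 × 1.61 = 0.6488
σ²_T = Σσ²ᵢ + 2·Σσ_ij = 7.8550 + 2 × 2.1059 = 12.0668
α = (4/3)·(1 − 7.8550/12.0668) = 0.47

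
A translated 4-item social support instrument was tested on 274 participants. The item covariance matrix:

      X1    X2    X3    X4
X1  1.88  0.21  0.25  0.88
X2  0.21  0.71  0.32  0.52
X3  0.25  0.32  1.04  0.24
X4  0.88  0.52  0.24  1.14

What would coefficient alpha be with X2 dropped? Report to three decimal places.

coefficient alpha = 0.604

Remaining items: X1, X3, X4 (k = 3).
Σσ²ᵢ = 1.88 + 1.04 + 1.14 = 4.06
total variance = 4.06 + 2 × 1.37 = 6.80
α (item deleted) = (3/2)·(1 − 4.06/6.80) = 0.604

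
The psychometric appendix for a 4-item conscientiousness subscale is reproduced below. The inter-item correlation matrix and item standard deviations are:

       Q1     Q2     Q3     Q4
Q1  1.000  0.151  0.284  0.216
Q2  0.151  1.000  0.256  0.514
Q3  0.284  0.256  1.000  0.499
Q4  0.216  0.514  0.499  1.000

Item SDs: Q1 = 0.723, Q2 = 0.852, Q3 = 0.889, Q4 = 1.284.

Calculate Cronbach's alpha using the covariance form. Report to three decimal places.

Cronbach's alpha = 0.659

Σσ²ᵢ = 0.723² + 0.852² + 0.889² + 1.284² = 3.6876
Covariances σ_ij = r_ij · s_i · s_j:
  σ(Q1,Q2) = 0.151 × 0.723 × 0.852 = 0.0930
  σ(Q1,Q3) = 0.284 × 0.723 × 0.889 = 0.1825
  σ(Q1,Q4) = 0.216 × 0.723 × 1.284 = 0.2005
  σ(Q2,Q3) = 0.256 × 0.852 × 0.889 = 0.1939
  σ(Q2,Q4) = 0.514 × 0.852 × 1.284 = 0.5623
  σ(Q3,Q4) = 0.499 × 0.889 × 1.284 = 0.5696
σ²_T = Σσ²ᵢ + 2·Σσ_ij = 3.6876 + 2 × 1.8018 = 7.2912
α = (4/3)·(1 − 3.6876/7.2912) = 0.659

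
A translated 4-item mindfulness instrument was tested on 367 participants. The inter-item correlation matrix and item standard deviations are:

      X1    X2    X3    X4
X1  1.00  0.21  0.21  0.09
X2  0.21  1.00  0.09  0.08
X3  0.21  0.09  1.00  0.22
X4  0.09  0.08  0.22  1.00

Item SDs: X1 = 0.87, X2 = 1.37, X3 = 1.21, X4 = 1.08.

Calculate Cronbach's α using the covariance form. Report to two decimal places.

Cronbach's α = 0.40

Σσ²ᵢ = 0.87² + 1.37² + 1.21² + 1.08² = 5.2643
Covariances σ_ij = r_ij · s_i · s_j:
  σ(X1,X2) = 0.21 × 0.87 × 1.37 = 0.2503
  σ(X1,X3) = 0.21 × 0.87 × 1.21 = 0.2211
  σ(X1,X4) = 0.09 × 0.87 × 1.08 = 0.0846
  σ(X2,X3) = 0.09 × 1.37 × 1.21 = 0.1492
  σ(X2,X4) = 0.08 × 1.37 × 1.08 = 0.1184
  σ(X3,X4) = 0.22 × 1.21 × 1.08 = 0.2875
σ²_T = Σσ²ᵢ + 2·Σσ_ij = 5.2643 + 2 × 1.1111 = 7.4865
α = (4/3)·(1 − 5.2643/7.4865) = 0.40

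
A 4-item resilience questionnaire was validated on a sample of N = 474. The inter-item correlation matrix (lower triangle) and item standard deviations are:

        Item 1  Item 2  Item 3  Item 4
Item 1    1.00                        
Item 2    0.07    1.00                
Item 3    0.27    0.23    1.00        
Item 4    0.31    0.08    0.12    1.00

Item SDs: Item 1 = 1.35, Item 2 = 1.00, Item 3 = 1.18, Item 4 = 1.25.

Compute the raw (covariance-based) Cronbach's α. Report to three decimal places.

α = 0.475

Σσ²ᵢ = 1.35² + 1.00² + 1.18² + 1.25² = 5.7774
Covariances σ_ij = r_ij · s_i · s_j:
  σ(Item 1,Item 2) = 0.07 × 1.35 × 1.00 = 0.0945
  σ(Item 1,Item 3) = 0.27 × 1.35 × 1.18 = 0.4301
  σ(Item 1,Item 4) = 0.31 × 1.35 × 1.25 = 0.5231
  σ(Item 2,Item 3) = 0.23 × 1.00 × 1.18 = 0.2714
  σ(Item 2,Item 4) = 0.08 × 1.00 × 1.25 = 0.1000
  σ(Item 3,Item 4) = 0.12 × 1.18 × 1.25 = 0.1770
σ²_T = Σσ²ᵢ + 2·Σσ_ij = 5.7774 + 2 × 1.5961 = 8.9696
α = (4/3)·(1 − 5.7774/8.9696) = 0.475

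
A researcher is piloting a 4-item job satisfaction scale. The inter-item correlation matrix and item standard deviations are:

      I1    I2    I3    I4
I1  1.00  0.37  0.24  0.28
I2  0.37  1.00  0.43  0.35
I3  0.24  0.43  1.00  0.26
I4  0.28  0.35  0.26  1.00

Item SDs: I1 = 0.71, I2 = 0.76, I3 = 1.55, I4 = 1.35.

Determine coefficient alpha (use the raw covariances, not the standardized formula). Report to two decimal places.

Σσ²ᵢ = 0.71² + 0.76² + 1.55² + 1.35² = 5.3067
Covariances σ_ij = r_ij · s_i · s_j:
  σ(I1,I2) = 0.37 × 0.71 × 0.76 = 0.1997
  σ(I1,I3) = 0.24 × 0.71 × 1.55 = 0.2641
  σ(I1,I4) = 0.28 × 0.71 × 1.35 = 0.2684
  σ(I2,I3) = 0.43 × 0.76 × 1.55 = 0.5065
  σ(I2,I4) = 0.35 × 0.76 × 1.35 = 0.3591
  σ(I3,I4) = 0.26 × 1.55 × 1.35 = 0.5441
σ²_T = Σσ²ᵢ + 2·Σσ_ij = 5.3067 + 2 × 2.1419 = 9.5905
α = (4/3)·(1 − 5.3067/9.5905) = 0.60

coefficient alpha = 0.60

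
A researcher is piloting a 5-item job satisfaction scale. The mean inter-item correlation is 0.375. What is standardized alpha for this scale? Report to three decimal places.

standardized alpha = 0.750

Standardized α = k·r̄ / (1 + (k−1)·r̄) = 5 × 0.375 / (1 + 4 × 0.375)
  = 1.8750 / 2.5000 = 0.750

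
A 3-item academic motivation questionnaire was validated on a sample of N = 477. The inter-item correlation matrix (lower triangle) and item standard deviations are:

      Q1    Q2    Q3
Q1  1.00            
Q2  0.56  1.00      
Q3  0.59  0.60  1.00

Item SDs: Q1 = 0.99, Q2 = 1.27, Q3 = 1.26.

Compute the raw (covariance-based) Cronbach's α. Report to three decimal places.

Σσ²ᵢ = 0.99² + 1.27² + 1.26² = 4.1806
Covariances σ_ij = r_ij · s_i · s_j:
  σ(Q1,Q2) = 0.56 × 0.99 × 1.27 = 0.7041
  σ(Q1,Q3) = 0.59 × 0.99 × 1.26 = 0.7360
  σ(Q2,Q3) = 0.60 × 1.27 × 1.26 = 0.9601
σ²_T = Σσ²ᵢ + 2·Σσ_ij = 4.1806 + 2 × 2.4002 = 8.9810
α = (3/2)·(1 − 4.1806/8.9810) = 0.802

Cronbach's α = 0.802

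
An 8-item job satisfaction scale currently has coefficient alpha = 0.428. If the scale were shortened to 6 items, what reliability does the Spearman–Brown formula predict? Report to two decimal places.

predicted reliability = 0.36

Length factor m = 6/8 = 0.7500
α' = m·α / (1 − (1−m)·α)
   = 6/8 × 0.428 / (1 − (1 − 6/8) × 0.428)
   = 0.3210 / 0.8930 = 0.36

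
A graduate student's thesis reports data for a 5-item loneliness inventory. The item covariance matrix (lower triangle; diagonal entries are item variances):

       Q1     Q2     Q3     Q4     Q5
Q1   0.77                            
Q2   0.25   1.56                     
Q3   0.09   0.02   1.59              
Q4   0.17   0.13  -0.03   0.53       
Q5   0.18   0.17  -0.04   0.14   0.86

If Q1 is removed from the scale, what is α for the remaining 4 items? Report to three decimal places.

Remaining items: Q2, Q3, Q4, Q5 (k = 4).
Σσ²ᵢ = 1.56 + 1.59 + 0.53 + 0.86 = 4.54
total variance = 4.54 + 2 × 0.39 = 5.32
α (item deleted) = (4/3)·(1 − 4.54/5.32) = 0.195

α = 0.195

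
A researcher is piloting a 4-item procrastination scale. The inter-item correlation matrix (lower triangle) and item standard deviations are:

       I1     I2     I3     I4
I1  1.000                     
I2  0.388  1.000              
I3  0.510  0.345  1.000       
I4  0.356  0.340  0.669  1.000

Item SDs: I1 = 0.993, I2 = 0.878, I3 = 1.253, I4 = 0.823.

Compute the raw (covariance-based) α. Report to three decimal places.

α = 0.751

Σσ²ᵢ = 0.993² + 0.878² + 1.253² + 0.823² = 4.0043
Covariances σ_ij = r_ij · s_i · s_j:
  σ(I1,I2) = 0.388 × 0.993 × 0.878 = 0.3383
  σ(I1,I3) = 0.510 × 0.993 × 1.253 = 0.6346
  σ(I1,I4) = 0.356 × 0.993 × 0.823 = 0.2909
  σ(I2,I3) = 0.345 × 0.878 × 1.253 = 0.3795
  σ(I2,I4) = 0.340 × 0.878 × 0.823 = 0.2457
  σ(I3,I4) = 0.669 × 1.253 × 0.823 = 0.6899
σ²_T = Σσ²ᵢ + 2·Σσ_ij = 4.0043 + 2 × 2.5789 = 9.1621
α = (4/3)·(1 − 4.0043/9.1621) = 0.751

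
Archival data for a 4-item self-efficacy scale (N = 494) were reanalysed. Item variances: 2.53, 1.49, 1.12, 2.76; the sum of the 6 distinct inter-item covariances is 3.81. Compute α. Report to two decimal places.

α = 0.65

ΣVar(i) = 2.53 + 1.49 + 1.12 + 2.76 = 7.90
Sum of distinct covariances = 3.81
total variance = ΣVar(i) + 2·Σcov = 7.90 + 2 × 3.81 = 15.52
α = (4/3)·(1 − 7.90/15.52) = 0.65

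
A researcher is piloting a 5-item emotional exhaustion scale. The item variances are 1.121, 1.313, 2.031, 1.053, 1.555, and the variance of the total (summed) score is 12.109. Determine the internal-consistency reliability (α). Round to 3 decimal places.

ΣVar(i) = 1.121 + 1.313 + 2.031 + 1.053 + 1.555 = 7.073
α = (k/(k−1))·(1 − ΣVar(i)/σ²_T) = (5/4)·(1 − 7.073/12.109) = 0.520

α = 0.520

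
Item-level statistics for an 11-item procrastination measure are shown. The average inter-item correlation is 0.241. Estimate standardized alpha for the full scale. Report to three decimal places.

Standardized α = k·r̄ / (1 + (k−1)·r̄) = 11 × 0.241 / (1 + 10 × 0.241)
  = 2.6510 / 3.4100 = 0.777

standardized alpha = 0.777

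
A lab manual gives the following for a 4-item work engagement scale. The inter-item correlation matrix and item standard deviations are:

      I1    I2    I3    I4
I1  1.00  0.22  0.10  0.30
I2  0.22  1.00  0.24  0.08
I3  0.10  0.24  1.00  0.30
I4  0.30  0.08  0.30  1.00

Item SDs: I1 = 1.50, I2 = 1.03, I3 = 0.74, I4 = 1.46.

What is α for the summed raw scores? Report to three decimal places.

α = 0.489

Σσ²ᵢ = 1.50² + 1.03² + 0.74² + 1.46² = 5.9901
Covariances σ_ij = r_ij · s_i · s_j:
  σ(I1,I2) = 0.22 × 1.50 × 1.03 = 0.3399
  σ(I1,I3) = 0.10 × 1.50 × 0.74 = 0.1110
  σ(I1,I4) = 0.30 × 1.50 × 1.46 = 0.6570
  σ(I2,I3) = 0.24 × 1.03 × 0.74 = 0.1829
  σ(I2,I4) = 0.08 × 1.03 × 1.46 = 0.1203
  σ(I3,I4) = 0.30 × 0.74 × 1.46 = 0.3241
σ²_T = Σσ²ᵢ + 2·Σσ_ij = 5.9901 + 2 × 1.7352 = 9.4605
α = (4/3)·(1 − 5.9901/9.4605) = 0.489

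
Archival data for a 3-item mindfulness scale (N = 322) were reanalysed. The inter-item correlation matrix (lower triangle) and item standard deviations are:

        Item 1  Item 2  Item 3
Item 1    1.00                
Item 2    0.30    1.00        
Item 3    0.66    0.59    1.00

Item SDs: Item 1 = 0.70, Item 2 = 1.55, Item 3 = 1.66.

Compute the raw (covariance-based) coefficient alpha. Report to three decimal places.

coefficient alpha = 0.721

Σσ²ᵢ = 0.70² + 1.55² + 1.66² = 5.6481
Covariances σ_ij = r_ij · s_i · s_j:
  σ(Item 1,Item 2) = 0.30 × 0.70 × 1.55 = 0.3255
  σ(Item 1,Item 3) = 0.66 × 0.70 × 1.66 = 0.7669
  σ(Item 2,Item 3) = 0.59 × 1.55 × 1.66 = 1.5181
σ²_T = Σσ²ᵢ + 2·Σσ_ij = 5.6481 + 2 × 2.6105 = 10.8691
α = (3/2)·(1 − 5.6481/10.8691) = 0.721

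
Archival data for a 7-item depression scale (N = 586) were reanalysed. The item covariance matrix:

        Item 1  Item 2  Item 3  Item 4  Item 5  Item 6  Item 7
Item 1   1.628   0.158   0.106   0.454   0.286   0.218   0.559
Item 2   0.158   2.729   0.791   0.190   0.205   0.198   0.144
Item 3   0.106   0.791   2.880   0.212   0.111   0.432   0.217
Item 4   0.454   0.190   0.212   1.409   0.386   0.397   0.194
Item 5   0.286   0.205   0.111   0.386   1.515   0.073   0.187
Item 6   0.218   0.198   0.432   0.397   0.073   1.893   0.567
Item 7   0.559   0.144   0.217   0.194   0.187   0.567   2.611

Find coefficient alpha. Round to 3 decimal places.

α = 0.529

Σσᵢ² = 1.628 + 2.729 + 2.880 + 1.409 + 1.515 + 1.893 + 2.611 = 14.665
Σ_{i<j} σ_ij = 6.085
Var(T) = 14.665 + 2 × 6.085 = 26.835
α = (k/(k−1))·(1 − Σσᵢ²/Var(T)) = (7/6)·(1 − 14.665/26.835) = 0.529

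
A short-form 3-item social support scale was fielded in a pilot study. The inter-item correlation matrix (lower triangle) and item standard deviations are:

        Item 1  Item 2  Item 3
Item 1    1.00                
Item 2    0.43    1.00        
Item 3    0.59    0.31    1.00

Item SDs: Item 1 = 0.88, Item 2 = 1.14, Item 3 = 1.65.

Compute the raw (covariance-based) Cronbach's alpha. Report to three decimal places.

α = 0.657

Σσ²ᵢ = 0.88² + 1.14² + 1.65² = 4.7965
Covariances σ_ij = r_ij · s_i · s_j:
  σ(Item 1,Item 2) = 0.43 × 0.88 × 1.14 = 0.4314
  σ(Item 1,Item 3) = 0.59 × 0.88 × 1.65 = 0.8567
  σ(Item 2,Item 3) = 0.31 × 1.14 × 1.65 = 0.5831
σ²_T = Σσ²ᵢ + 2·Σσ_ij = 4.7965 + 2 × 1.8712 = 8.5389
α = (3/2)·(1 − 4.7965/8.5389) = 0.657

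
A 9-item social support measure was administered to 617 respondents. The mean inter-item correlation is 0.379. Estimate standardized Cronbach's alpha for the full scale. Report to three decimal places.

standardized Cronbach's alpha = 0.846

Standardized α = k·r̄ / (1 + (k−1)·r̄) = 9 × 0.379 / (1 + 8 × 0.379)
  = 3.4110 / 4.0320 = 0.846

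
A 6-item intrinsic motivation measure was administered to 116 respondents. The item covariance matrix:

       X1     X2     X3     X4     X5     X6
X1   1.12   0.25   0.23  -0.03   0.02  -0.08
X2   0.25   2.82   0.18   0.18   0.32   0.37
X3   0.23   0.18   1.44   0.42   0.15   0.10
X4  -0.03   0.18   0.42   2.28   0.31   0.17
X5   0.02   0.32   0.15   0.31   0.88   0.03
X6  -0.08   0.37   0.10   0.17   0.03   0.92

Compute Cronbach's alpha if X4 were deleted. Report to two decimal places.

Cronbach's alpha = 0.38

Remaining items: X1, X2, X3, X5, X6 (k = 5).
Σσᵢ² = 1.12 + 2.82 + 1.44 + 0.88 + 0.92 = 7.18
total variance = 7.18 + 2 × 1.57 = 10.32
α (item deleted) = (5/4)·(1 − 7.18/10.32) = 0.38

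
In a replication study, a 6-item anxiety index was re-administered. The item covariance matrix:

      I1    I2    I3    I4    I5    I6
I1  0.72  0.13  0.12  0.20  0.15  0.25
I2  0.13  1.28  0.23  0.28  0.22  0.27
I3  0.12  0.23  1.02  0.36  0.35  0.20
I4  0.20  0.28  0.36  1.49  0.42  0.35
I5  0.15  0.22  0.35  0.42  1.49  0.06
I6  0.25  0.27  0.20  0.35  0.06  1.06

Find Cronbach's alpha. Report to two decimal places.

Cronbach's alpha = 0.61

Σσ²ᵢ = 0.72 + 1.28 + 1.02 + 1.49 + 1.49 + 1.06 = 7.06
Σ_{i<j} σ_ij = 3.59
σ²_T = 7.06 + 2 × 3.59 = 14.24
α = (k/(k−1))·(1 − Σσ²ᵢ/σ²_T) = (6/5)·(1 − 7.06/14.24) = 0.61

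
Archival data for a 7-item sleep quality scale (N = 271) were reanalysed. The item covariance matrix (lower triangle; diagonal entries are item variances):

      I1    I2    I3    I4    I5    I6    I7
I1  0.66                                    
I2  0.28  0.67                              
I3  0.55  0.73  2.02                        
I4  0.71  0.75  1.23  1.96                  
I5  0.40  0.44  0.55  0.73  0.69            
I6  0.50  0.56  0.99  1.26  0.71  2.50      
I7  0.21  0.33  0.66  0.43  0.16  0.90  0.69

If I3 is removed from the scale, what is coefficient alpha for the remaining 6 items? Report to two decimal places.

coefficient alpha = 0.84

Remaining items: I1, I2, I4, I5, I6, I7 (k = 6).
ΣVar(i) = 0.66 + 0.67 + 1.96 + 0.69 + 2.50 + 0.69 = 7.17
σ²_total = 7.17 + 2 × 8.37 = 23.91
α (item deleted) = (6/5)·(1 − 7.17/23.91) = 0.84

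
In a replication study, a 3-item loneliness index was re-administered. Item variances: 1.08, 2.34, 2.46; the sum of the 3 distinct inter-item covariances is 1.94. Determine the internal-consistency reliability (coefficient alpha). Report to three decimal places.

coefficient alpha = 0.596

ΣVar(i) = 1.08 + 2.34 + 2.46 = 5.88
Sum of distinct covariances = 1.94
σ²_total = ΣVar(i) + 2·Σcov = 5.88 + 2 × 1.94 = 9.76
α = (3/2)·(1 − 5.88/9.76) = 0.596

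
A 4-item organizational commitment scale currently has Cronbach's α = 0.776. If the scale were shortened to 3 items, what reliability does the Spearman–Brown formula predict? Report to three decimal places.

predicted reliability = 0.722

Length factor m = 3/4 = 0.7500
α' = m·α / (1 − (1−m)·α)
   = 3/4 × 0.776 / (1 − (1 − 3/4) × 0.776)
   = 0.5820 / 0.8060 = 0.722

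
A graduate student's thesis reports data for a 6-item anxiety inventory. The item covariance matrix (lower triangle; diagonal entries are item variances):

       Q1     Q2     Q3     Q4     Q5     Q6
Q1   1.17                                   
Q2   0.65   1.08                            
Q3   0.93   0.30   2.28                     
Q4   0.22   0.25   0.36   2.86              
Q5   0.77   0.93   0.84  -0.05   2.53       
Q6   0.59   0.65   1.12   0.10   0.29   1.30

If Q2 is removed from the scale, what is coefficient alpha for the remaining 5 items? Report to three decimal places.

α = 0.631

Remaining items: Q1, Q3, Q4, Q5, Q6 (k = 5).
Σσ²ᵢ = 1.17 + 2.28 + 2.86 + 2.53 + 1.30 = 10.14
Var(T) = 10.14 + 2 × 5.17 = 20.48
α (item deleted) = (5/4)·(1 − 10.14/20.48) = 0.631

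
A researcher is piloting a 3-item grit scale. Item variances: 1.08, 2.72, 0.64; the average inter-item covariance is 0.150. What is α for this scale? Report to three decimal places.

α = 0.253

Σσᵢ² = 1.08 + 2.72 + 0.64 = 4.44
Sum of the 3 distinct covariances = 3 × 0.150 = 0.450
total variance = Σσᵢ² + 2·Σcov = 4.44 + 2 × 0.450 = 5.340
α = (3/2)·(1 − 4.44/5.340) = 0.253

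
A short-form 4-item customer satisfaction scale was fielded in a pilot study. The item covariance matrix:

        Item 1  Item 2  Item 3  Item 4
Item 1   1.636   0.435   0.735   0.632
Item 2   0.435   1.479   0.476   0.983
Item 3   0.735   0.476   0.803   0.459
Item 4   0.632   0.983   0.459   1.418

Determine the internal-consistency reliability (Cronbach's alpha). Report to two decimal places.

sum of item variances = 1.636 + 1.479 + 0.803 + 1.418 = 5.336
Sum of off-diagonal covariances = 3.720
Var(T) = 5.336 + 2 × 3.720 = 12.776
α = (k/(k−1))·(1 − sum of item variances/Var(T)) = (4/3)·(1 − 5.336/12.776) = 0.78

α = 0.78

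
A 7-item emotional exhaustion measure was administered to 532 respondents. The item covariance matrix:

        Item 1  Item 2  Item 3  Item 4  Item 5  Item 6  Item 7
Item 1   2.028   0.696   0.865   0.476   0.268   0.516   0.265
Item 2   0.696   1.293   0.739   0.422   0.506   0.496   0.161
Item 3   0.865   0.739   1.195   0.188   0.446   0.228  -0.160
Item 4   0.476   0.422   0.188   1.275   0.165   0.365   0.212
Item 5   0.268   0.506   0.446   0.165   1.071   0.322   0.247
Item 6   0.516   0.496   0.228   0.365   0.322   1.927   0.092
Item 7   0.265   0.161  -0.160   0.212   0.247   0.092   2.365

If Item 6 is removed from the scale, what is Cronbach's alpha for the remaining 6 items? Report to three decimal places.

Cronbach's alpha = 0.652

Remaining items: Item 1, Item 2, Item 3, Item 4, Item 5, Item 7 (k = 6).
Σσ²ᵢ = 2.028 + 1.293 + 1.195 + 1.275 + 1.071 + 2.365 = 9.227
σ²_T = 9.227 + 2 × 5.496 = 20.219
α (item deleted) = (6/5)·(1 − 9.227/20.219) = 0.652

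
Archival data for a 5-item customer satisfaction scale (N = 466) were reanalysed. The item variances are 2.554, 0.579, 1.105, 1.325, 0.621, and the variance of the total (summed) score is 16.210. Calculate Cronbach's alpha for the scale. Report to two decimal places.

Σσᵢ² = 2.554 + 0.579 + 1.105 + 1.325 + 0.621 = 6.184
α = (k/(k−1))·(1 − Σσᵢ²/σ²_T) = (5/4)·(1 − 6.184/16.210) = 0.77

α = 0.77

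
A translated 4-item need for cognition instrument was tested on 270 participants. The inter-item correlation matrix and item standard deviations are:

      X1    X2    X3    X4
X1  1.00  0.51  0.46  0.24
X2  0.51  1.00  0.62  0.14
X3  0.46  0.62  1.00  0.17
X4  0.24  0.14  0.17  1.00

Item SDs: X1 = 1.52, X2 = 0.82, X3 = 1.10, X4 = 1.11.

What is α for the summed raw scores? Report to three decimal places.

Σσ²ᵢ = 1.52² + 0.82² + 1.10² + 1.11² = 5.4249
Covariances σ_ij = r_ij · s_i · s_j:
  σ(X1,X2) = 0.51 × 1.52 × 0.82 = 0.6357
  σ(X1,X3) = 0.46 × 1.52 × 1.10 = 0.7691
  σ(X1,X4) = 0.24 × 1.52 × 1.11 = 0.4049
  σ(X2,X3) = 0.62 × 0.82 × 1.10 = 0.5592
  σ(X2,X4) = 0.14 × 0.82 × 1.11 = 0.1274
  σ(X3,X4) = 0.17 × 1.10 × 1.11 = 0.2076
σ²_T = Σσ²ᵢ + 2·Σσ_ij = 5.4249 + 2 × 2.7039 = 10.8327
α = (4/3)·(1 − 5.4249/10.8327) = 0.666

α = 0.666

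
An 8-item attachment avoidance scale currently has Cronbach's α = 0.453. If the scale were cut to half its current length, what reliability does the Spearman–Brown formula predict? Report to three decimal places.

predicted reliability = 0.293

Length factor m = 1/2
α' = m·α / (1 − (1−m)·α)
   = 1/2 × 0.453 / (1 − (1 − 1/2) × 0.453)
   = 0.2265 / 0.7735 = 0.293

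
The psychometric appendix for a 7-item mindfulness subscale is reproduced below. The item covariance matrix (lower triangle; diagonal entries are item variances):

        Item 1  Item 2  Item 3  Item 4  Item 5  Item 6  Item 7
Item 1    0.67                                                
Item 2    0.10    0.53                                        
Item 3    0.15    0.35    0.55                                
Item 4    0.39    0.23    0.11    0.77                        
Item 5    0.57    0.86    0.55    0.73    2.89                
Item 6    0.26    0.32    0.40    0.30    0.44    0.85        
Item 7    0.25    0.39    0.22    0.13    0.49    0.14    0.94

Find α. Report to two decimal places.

α = 0.78

Σσᵢ² = 0.67 + 0.53 + 0.55 + 0.77 + 2.89 + 0.85 + 0.94 = 7.20
Σ_{i<j} σ_ij = 7.38
σ²_total = 7.20 + 2 × 7.38 = 21.96
α = (k/(k−1))·(1 − Σσᵢ²/σ²_total) = (7/6)·(1 − 7.20/21.96) = 0.78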